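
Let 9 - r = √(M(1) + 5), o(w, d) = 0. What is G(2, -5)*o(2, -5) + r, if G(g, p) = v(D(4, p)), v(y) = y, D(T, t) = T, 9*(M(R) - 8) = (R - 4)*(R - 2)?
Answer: 9 - 2*√30/3 ≈ 5.3485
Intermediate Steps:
M(R) = 8 + (-4 + R)*(-2 + R)/9 (M(R) = 8 + ((R - 4)*(R - 2))/9 = 8 + ((-4 + R)*(-2 + R))/9 = 8 + (-4 + R)*(-2 + R)/9)
G(g, p) = 4
r = 9 - 2*√30/3 (r = 9 - √((80/9 - ⅔*1 + (⅑)*1²) + 5) = 9 - √((80/9 - ⅔ + (⅑)*1) + 5) = 9 - √((80/9 - ⅔ + ⅑) + 5) = 9 - √(25/3 + 5) = 9 - √(40/3) = 9 - 2*√30/3 ≈ 5.3485)
G(2, -5)*o(2, -5) + r = 4*0 + (9 - 2*√30/3) = 0 + (9 - 2*√30/3) = 9 - 2*√30/3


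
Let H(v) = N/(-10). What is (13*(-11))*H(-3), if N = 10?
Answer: 143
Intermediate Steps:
H(v) = -1 (H(v) = 10/(-10) = 10*(-⅒) = -1)
(13*(-11))*H(-3) = (13*(-11))*(-1) = -143*(-1) = 143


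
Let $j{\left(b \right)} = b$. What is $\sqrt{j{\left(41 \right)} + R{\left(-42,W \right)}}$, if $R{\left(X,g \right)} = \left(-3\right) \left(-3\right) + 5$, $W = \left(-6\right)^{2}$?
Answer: $\sqrt{55} \approx 7.4162$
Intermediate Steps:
$W = 36$
$R{\left(X,g \right)} = 14$ ($R{\left(X,g \right)} = 9 + 5 = 14$)
$\sqrt{j{\left(41 \right)} + R{\left(-42,W \right)}} = \sqrt{41 + 14} = \sqrt{55}$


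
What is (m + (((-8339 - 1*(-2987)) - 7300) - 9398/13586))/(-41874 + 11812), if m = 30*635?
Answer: -43456915/204211166 ≈ -0.21280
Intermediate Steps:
m = 19050
(m + (((-8339 - 1*(-2987)) - 7300) - 9398/13586))/(-41874 + 11812) = (19050 + (((-8339 - 1*(-2987)) - 7300) - 9398/13586))/(-41874 + 11812) = (19050 + (((-8339 + 2987) - 7300) - 9398*1/13586))/(-30062) = (19050 + ((-5352 - 7300) - 4699/6793))*(-1/30062) = (19050 + (-12652 - 4699/6793))*(-1/30062) = (19050 - 85949735/6793)*(-1/30062) = (43456915/6793)*(-1/30062) = -43456915/204211166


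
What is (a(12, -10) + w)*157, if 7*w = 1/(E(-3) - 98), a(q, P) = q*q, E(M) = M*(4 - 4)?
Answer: 15508931/686 ≈ 22608.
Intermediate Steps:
E(M) = 0 (E(M) = M*0 = 0)
a(q, P) = q**2
w = -1/686 (w = 1/(7*(0 - 98)) = (1/7)/(-98) = (1/7)*(-1/98) = -1/686 ≈ -0.0014577)
(a(12, -10) + w)*157 = (12**2 - 1/686)*157 = (144 - 1/686)*157 = (98783/686)*157 = 15508931/686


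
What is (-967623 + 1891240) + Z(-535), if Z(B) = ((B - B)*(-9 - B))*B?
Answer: 923617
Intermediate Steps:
Z(B) = 0 (Z(B) = (0*(-9 - B))*B = 0*B = 0)
(-967623 + 1891240) + Z(-535) = (-967623 + 1891240) + 0 = 923617 + 0 = 923617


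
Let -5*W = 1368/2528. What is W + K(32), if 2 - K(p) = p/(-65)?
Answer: 48969/20540 ≈ 2.3841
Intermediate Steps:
K(p) = 2 + p/65 (K(p) = 2 - p/(-65) = 2 - p*(-1)/65 = 2 - (-1)*p/65 = 2 + p/65)
W = -171/1580 (W = -1368/(5*2528) = -⅕*171/316 = -171/1580 ≈ -0.10823)
W + K(32) = -171/1580 + (2 + (1/65)*32) = -171/1580 + (2 + 32/65) = -171/1580 + 162/65 = 48969/20540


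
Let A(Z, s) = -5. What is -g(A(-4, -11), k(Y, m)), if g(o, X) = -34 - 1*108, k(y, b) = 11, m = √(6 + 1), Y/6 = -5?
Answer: 142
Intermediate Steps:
Y = -30 (Y = 6*(-5) = -30)
m = √7 ≈ 2.6458
g(o, X) = -142 (g(o, X) = -34 - 108 = -142)
-g(A(-4, -11), k(Y, m)) = -1*(-142) = 142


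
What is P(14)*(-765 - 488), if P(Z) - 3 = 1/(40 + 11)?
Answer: -192962/51 ≈ -3783.6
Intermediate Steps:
P(Z) = 154/51 (P(Z) = 3 + 1/(40 + 11) = 3 + 1/51 = 154/51)
P(14)*(-765 - 488) = 154*(-765 - 488)/51 = (154/51)*(-1253) = -192962/51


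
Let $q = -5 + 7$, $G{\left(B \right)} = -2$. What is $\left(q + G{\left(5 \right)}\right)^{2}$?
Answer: $0$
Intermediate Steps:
$q = 2$
$\left(q + G{\left(5 \right)}\right)^{2} = \left(2 - 2\right)^{2} = 0^{2} = 0$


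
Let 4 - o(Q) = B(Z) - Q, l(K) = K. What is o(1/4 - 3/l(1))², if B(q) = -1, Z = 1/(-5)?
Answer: 81/16 ≈ 5.0625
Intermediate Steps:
Z = -⅕ ≈ -0.20000
o(Q) = 5 + Q (o(Q) = 4 - (-1 - Q) = 4 + (1 + Q) = 5 + Q)
o(1/4 - 3/l(1))² = (5 + (1/4 - 3/1))² = (5 + (1*(¼) - 3*1))² = (5 + (¼ - 3))² = (5 - 11/4)² = (9/4)² = 81/16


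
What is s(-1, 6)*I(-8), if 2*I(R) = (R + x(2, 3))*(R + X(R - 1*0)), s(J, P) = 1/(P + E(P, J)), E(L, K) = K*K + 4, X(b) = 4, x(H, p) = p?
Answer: 10/11 ≈ 0.90909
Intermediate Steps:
E(L, K) = 4 + K² (E(L, K) = K² + 4 = 4 + K²)
s(J, P) = 1/(4 + P + J²) (s(J, P) = 1/(P + (4 + J²)) = 1/(4 + P + J²))
I(R) = (3 + R)*(4 + R)/2 (I(R) = ((R + 3)*(R + 4))/2 = ((3 + R)*(4 + R))/2 = (3 + R)*(4 + R)/2)
s(-1, 6)*I(-8) = (6 + (½)*(-8)² + (7/2)*(-8))/(4 + 6 + (-1)²) = (6 + (½)*64 - 28)/(4 + 6 + 1) = (6 + 32 - 28)/11 = (1/11)*10 = 10/11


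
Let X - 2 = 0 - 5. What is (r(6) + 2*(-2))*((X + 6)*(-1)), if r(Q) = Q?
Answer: -6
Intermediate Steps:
X = -3 (X = 2 + (0 - 5) = 2 - 5 = -3)
(r(6) + 2*(-2))*((X + 6)*(-1)) = (6 + 2*(-2))*((-3 + 6)*(-1)) = (6 - 4)*(3*(-1)) = 2*(-3) = -6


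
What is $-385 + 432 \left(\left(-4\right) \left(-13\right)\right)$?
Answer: $22079$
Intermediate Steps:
$-385 + 432 \left(\left(-4\right) \left(-13\right)\right) = -385 + 432 \cdot 52 = -385 + 22464 = 22079$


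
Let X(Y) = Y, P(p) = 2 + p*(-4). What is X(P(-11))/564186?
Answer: 23/282093 ≈ 8.1533e-5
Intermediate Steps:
P(p) = 2 - 4*p
X(P(-11))/564186 = (2 - 4*(-11))/564186 = (2 + 44)*(1/564186) = 46*(1/564186) = 23/282093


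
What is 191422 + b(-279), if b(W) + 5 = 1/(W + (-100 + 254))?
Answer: 23927124/125 ≈ 1.9142e+5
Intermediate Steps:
b(W) = -5 + 1/(154 + W) (b(W) = -5 + 1/(W + (-100 + 254)) = -5 + 1/(W + 154) = -5 + 1/(154 + W))
191422 + b(-279) = 191422 + (-769 - 5*(-279))/(154 - 279) = 191422 + (-769 + 1395)/(-125) = 191422 - 1/125*626 = 191422 - 626/125 = 23927124/125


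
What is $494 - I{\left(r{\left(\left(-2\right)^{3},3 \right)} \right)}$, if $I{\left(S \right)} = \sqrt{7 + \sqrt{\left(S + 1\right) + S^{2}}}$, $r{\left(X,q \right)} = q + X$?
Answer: $494 - \sqrt{7 + \sqrt{21}} \approx 490.6$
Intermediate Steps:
$r{\left(X,q \right)} = X + q$
$I{\left(S \right)} = \sqrt{7 + \sqrt{1 + S + S^{2}}}$ ($I{\left(S \right)} = \sqrt{7 + \sqrt{\left(1 + S\right) + S^{2}}} = \sqrt{7 + \sqrt{1 + S + S^{2}}}$)
$494 - I{\left(r{\left(\left(-2\right)^{3},3 \right)} \right)} = 494 - \sqrt{7 + \sqrt{1 + \left(\left(-2\right)^{3} + 3\right) + \left(\left(-2\right)^{3} + 3\right)^{2}}} = 494 - \sqrt{7 + \sqrt{1 + \left(-8 + 3\right) + \left(-8 + 3\right)^{2}}} = 494 - \sqrt{7 + \sqrt{1 - 5 + \left(-5\right)^{2}}} = 494 - \sqrt{7 + \sqrt{1 - 5 + 25}} = 494 - \sqrt{7 + \sqrt{21}}$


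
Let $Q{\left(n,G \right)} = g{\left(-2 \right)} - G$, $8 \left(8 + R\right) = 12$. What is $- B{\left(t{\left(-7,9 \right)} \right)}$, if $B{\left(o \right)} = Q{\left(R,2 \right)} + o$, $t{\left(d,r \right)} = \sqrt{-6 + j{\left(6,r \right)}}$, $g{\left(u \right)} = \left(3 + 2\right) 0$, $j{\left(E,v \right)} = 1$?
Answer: $2 - i \sqrt{5} \approx 2.0 - 2.2361 i$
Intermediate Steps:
$R = - \frac{13}{2}$ ($R = -8 + \frac{1}{8} \cdot 12 = -8 + \frac{3}{2} = - \frac{13}{2} \approx -6.5$)
$g{\left(u \right)} = 0$ ($g{\left(u \right)} = 5 \cdot 0 = 0$)
$t{\left(d,r \right)} = i \sqrt{5}$ ($t{\left(d,r \right)} = \sqrt{-6 + 1} = \sqrt{-5} = i \sqrt{5}$)
$Q{\left(n,G \right)} = - G$ ($Q{\left(n,G \right)} = 0 - G = - G$)
$B{\left(o \right)} = -2 + o$ ($B{\left(o \right)} = \left(-1\right) 2 + o = -2 + o$)
$- B{\left(t{\left(-7,9 \right)} \right)} = - (-2 + i \sqrt{5}) = 2 - i \sqrt{5}$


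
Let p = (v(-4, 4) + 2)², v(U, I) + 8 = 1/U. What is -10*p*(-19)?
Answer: 59375/8 ≈ 7421.9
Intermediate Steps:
v(U, I) = -8 + 1/U
p = 625/16 (p = ((-8 + 1/(-4)) + 2)² = ((-8 - ¼) + 2)² = (-33/4 + 2)² = (-25/4)² = 625/16 ≈ 39.063)
-10*p*(-19) = -10*625/16*(-19) = -3125/8*(-19) = 59375/8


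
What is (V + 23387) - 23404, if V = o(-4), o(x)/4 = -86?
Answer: -361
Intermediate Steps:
o(x) = -344 (o(x) = 4*(-86) = -344)
V = -344
(V + 23387) - 23404 = (-344 + 23387) - 23404 = 23043 - 23404 = -361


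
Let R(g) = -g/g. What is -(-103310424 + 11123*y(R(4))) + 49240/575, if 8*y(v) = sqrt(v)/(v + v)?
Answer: 11880708608/115 + 11123*I/16 ≈ 1.0331e+8 + 695.19*I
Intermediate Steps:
R(g) = -1 (R(g) = -1*1 = -1)
y(v) = 1/(16*sqrt(v)) (y(v) = (sqrt(v)/(v + v))/8 = (sqrt(v)/((2*v)))/8 = ((1/(2*v))*sqrt(v))/8 = (1/(2*sqrt(v)))/8 = 1/(16*sqrt(v)))
-(-103310424 + 11123*y(R(4))) + 49240/575 = -(-103310424 - 11123*I/16) + 49240/575 = -(-103310424 - 11123*I/16) + 49240*(1/575) = -(-103310424 - 11123*I/16) + 9848/115 = -11123*(-9288 - I/16) + 9848/115 = (103310424 + 11123*I/16) + 9848/115 = 11880708608/115 + 11123*I/16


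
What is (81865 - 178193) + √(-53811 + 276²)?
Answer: -96328 + 3*√2485 ≈ -96179.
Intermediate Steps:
(81865 - 178193) + √(-53811 + 276²) = -96328 + √(-53811 + 76176) = -96328 + √22365 = -96328 + 3*√2485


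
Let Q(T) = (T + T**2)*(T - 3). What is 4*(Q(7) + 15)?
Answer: 956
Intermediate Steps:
Q(T) = (-3 + T)*(T + T**2) (Q(T) = (T + T**2)*(-3 + T) = (-3 + T)*(T + T**2))
4*(Q(7) + 15) = 4*(7*(-3 + 7**2 - 2*7) + 15) = 4*(7*(-3 + 49 - 14) + 15) = 4*(7*32 + 15) = 4*(224 + 15) = 4*239 = 956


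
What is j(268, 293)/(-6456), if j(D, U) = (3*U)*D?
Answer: -19631/538 ≈ -36.489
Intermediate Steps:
j(D, U) = 3*D*U
j(268, 293)/(-6456) = (3*268*293)/(-6456) = 235572*(-1/6456) = -19631/538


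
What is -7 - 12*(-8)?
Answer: 89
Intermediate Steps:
-7 - 12*(-8) = -7 + 96 = 89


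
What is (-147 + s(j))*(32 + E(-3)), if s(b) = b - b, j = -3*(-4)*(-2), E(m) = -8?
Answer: -3528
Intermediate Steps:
j = -24 (j = 12*(-2) = -24)
s(b) = 0
(-147 + s(j))*(32 + E(-3)) = (-147 + 0)*(32 - 8) = -147*24 = -3528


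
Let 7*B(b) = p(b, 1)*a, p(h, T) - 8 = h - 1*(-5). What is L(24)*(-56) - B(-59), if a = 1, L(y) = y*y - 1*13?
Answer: -220650/7 ≈ -31521.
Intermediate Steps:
L(y) = -13 + y**2 (L(y) = y**2 - 13 = -13 + y**2)
p(h, T) = 13 + h (p(h, T) = 8 + (h - 1*(-5)) = 8 + (h + 5) = 8 + (5 + h) = 13 + h)
B(b) = 13/7 + b/7 (B(b) = ((13 + b)*1)/7 = (13 + b)/7 = 13/7 + b/7)
L(24)*(-56) - B(-59) = (-13 + 24**2)*(-56) - (13/7 + (1/7)*(-59)) = (-13 + 576)*(-56) - (13/7 - 59/7) = 563*(-56) - 1*(-46/7) = -31528 + 46/7 = -220650/7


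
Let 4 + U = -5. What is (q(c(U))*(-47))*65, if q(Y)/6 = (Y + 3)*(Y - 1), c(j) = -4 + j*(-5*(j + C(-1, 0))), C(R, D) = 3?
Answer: -1366043250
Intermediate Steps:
U = -9 (U = -4 - 5 = -9)
c(j) = -4 + j*(-15 - 5*j) (c(j) = -4 + j*(-5*(j + 3)) = -4 + j*(-5*(3 + j)) = -4 + j*(-15 - 5*j))
q(Y) = 6*(-1 + Y)*(3 + Y) (q(Y) = 6*((Y + 3)*(Y - 1)) = 6*((3 + Y)*(-1 + Y)) = 6*((-1 + Y)*(3 + Y)) = 6*(-1 + Y)*(3 + Y))
(q(c(U))*(-47))*65 = ((-18 + 6*(-4 - 15*(-9) - 5*(-9)²)² + 12*(-4 - 15*(-9) - 5*(-9)²))*(-47))*65 = ((-18 + 6*(-4 + 135 - 5*81)² + 12*(-4 + 135 - 5*81))*(-47))*65 = ((-18 + 6*(-4 + 135 - 405)² + 12*(-4 + 135 - 405))*(-47))*65 = ((-18 + 6*(-274)² + 12*(-274))*(-47))*65 = ((-18 + 6*75076 - 3288)*(-47))*65 = ((-18 + 450456 - 3288)*(-47))*65 = (447150*(-47))*65 = -21016050*65 = -1366043250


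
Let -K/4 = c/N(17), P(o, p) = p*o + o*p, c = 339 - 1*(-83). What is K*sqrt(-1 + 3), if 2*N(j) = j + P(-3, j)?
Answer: 3376*sqrt(2)/85 ≈ 56.169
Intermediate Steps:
c = 422 (c = 339 + 83 = 422)
P(o, p) = 2*o*p (P(o, p) = o*p + o*p = 2*o*p)
N(j) = -5*j/2 (N(j) = (j + 2*(-3)*j)/2 = (j - 6*j)/2 = (-5*j)/2 = -5*j/2)
K = 3376/85 (K = -1688/((-5/2*17)) = -1688/(-85/2) = -1688*(-2)/85 = -4*(-844/85) = 3376/85 ≈ 39.718)
K*sqrt(-1 + 3) = 3376*sqrt(-1 + 3)/85 = 3376*sqrt(2)/85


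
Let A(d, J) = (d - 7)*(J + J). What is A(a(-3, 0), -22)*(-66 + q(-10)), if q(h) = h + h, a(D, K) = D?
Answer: -37840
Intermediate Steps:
A(d, J) = 2*J*(-7 + d) (A(d, J) = (-7 + d)*(2*J) = 2*J*(-7 + d))
q(h) = 2*h
A(a(-3, 0), -22)*(-66 + q(-10)) = (2*(-22)*(-7 - 3))*(-66 + 2*(-10)) = (2*(-22)*(-10))*(-66 - 20) = 440*(-86) = -37840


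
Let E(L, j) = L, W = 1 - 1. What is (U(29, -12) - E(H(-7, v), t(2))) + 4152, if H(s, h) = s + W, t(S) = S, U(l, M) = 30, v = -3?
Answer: 4189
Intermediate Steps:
W = 0
H(s, h) = s (H(s, h) = s + 0 = s)
(U(29, -12) - E(H(-7, v), t(2))) + 4152 = (30 - 1*(-7)) + 4152 = (30 + 7) + 4152 = 37 + 4152 = 4189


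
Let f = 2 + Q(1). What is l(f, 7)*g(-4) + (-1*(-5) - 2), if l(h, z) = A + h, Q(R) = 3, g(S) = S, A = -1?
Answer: -13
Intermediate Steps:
f = 5 (f = 2 + 3 = 5)
l(h, z) = -1 + h
l(f, 7)*g(-4) + (-1*(-5) - 2) = (-1 + 5)*(-4) + (-1*(-5) - 2) = 4*(-4) + (5 - 2) = -16 + 3 = -13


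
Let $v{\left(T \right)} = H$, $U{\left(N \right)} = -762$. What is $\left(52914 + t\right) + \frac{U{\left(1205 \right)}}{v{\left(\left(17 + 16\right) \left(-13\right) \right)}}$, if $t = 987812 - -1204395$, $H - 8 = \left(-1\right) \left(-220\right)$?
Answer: $\frac{85314471}{38} \approx 2.2451 \cdot 10^{6}$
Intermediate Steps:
$H = 228$ ($H = 8 - -220 = 8 + 220 = 228$)
$v{\left(T \right)} = 228$
$t = 2192207$ ($t = 987812 + 1204395 = 2192207$)
$\left(52914 + t\right) + \frac{U{\left(1205 \right)}}{v{\left(\left(17 + 16\right) \left(-13\right) \right)}} = \left(52914 + 2192207\right) - \frac{762}{228} = 2245121 - \frac{127}{38} = \frac{85314471}{38}$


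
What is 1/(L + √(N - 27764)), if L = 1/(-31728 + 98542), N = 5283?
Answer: 66814/100357670308677 - 4464110596*I*√22481/100357670308677 ≈ 6.6576e-10 - 0.0066695*I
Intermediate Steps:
L = 1/66814 ≈ 1.4967e-5
1/(L + √(N - 27764)) = 1/(1/66814 + √(5283 - 27764)) = 1/(1/66814 + √(-22481)) = 1/(1/66814 + I*√22481)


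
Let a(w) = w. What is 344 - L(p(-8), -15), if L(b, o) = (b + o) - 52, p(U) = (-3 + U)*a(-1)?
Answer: 400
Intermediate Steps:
p(U) = 3 - U (p(U) = (-3 + U)*(-1) = 3 - U)
L(b, o) = -52 + b + o
344 - L(p(-8), -15) = 344 - (-52 + (3 - 1*(-8)) - 15) = 344 - (-52 + (3 + 8) - 15) = 344 - (-52 + 11 - 15) = 344 - 1*(-56) = 344 + 56 = 400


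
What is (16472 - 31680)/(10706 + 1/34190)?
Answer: -519961520/366038141 ≈ -1.4205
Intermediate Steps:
(16472 - 31680)/(10706 + 1/34190) = -15208/(10706 + 1/34190) = -15208/366038141/34190 = -15208*34190/366038141 = -519961520/366038141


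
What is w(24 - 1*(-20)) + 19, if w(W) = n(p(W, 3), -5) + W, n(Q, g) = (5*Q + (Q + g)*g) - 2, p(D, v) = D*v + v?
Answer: 86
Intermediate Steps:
p(D, v) = v + D*v
n(Q, g) = -2 + 5*Q + g*(Q + g) (n(Q, g) = (5*Q + g*(Q + g)) - 2 = -2 + 5*Q + g*(Q + g))
w(W) = 23 + W (w(W) = (-2 + (-5)² + 5*(3*(1 + W)) + (3*(1 + W))*(-5)) + W = (-2 + 25 + 5*(3 + 3*W) + (3 + 3*W)*(-5)) + W = (-2 + 25 + (15 + 15*W) + (-15 - 15*W)) + W = 23 + W)
w(24 - 1*(-20)) + 19 = (23 + (24 - 1*(-20))) + 19 = (23 + (24 + 20)) + 19 = (23 + 44) + 19 = 67 + 19 = 86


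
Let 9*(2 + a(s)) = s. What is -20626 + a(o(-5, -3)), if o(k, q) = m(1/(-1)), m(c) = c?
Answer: -185653/9 ≈ -20628.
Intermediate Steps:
o(k, q) = -1 (o(k, q) = 1/(-1) = -1)
a(s) = -2 + s/9
-20626 + a(o(-5, -3)) = -20626 + (-2 + (1/9)*(-1)) = -20626 + (-2 - 1/9) = -20626 - 19/9 = -185653/9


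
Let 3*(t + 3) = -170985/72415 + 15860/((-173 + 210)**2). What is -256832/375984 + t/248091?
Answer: -13100888691656/19178788870809 ≈ -0.68309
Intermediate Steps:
t = 4439644/59481681 (t = -3 + (-170985/72415 + 15860/((-173 + 210)**2))/3 = -3 + (-170985*1/72415 + 15860/(37**2))/3 = -3 + (-34197/14483 + 15860/1369)/3 = -3 + (1/3)*(182884687/19827227) = -3 + 182884687/59481681 = 4439644/59481681 ≈ 0.074639)
-256832/375984 + t/248091 = -256832/375984 + (4439644/59481681)/248091 = -256832*1/375984 + (4439644/59481681)*(1/248091) = -16052/23499 + 108284/359923651731 = -13100888691656/19178788870809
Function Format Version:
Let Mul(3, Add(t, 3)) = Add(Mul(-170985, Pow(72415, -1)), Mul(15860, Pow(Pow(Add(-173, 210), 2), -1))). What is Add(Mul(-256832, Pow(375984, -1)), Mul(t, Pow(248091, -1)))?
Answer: Rational(-13100888691656, 19178788870809) ≈ -0.68309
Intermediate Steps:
t = Rational(4439644, 59481681) (t = Add(-3, Mul(Rational(1, 3), Add(Mul(-170985, Pow(72415, -1)), Mul(15860, Pow(Pow(Add(-173, 210), 2), -1))))) = Add(-3, Mul(Rational(1, 3), Add(Mul(-170985, Rational(1, 72415)), Mul(15860, Pow(Pow(37, 2), -1))))) = Add(-3, Mul(Rational(1, 3), Add(Rational(-34197, 14483), Mul(15860, Pow(1369, -1))))) = Add(-3, Mul(Rational(1, 3), Add(Rational(-34197, 14483), Mul(15860, Rational(1, 1369))))) = Add(-3, Mul(Rational(1, 3), Add(Rational(-34197, 14483), Rational(15860, 1369)))) = Add(-3, Mul(Rational(1, 3), Rational(182884687, 19827227))) = Add(-3, Rational(182884687, 59481681)) = Rational(4439644, 59481681) ≈ 0.074639)
Add(Mul(-256832, Pow(375984, -1)), Mul(t, Pow(248091, -1))) = Add(Mul(-256832, Pow(375984, -1)), Mul(Rational(4439644, 59481681), Pow(248091, -1))) = Add(Mul(-256832, Rational(1, 375984)), Mul(Rational(4439644, 59481681), Rational(1, 248091))) = Add(Rational(-16052, 23499), Rational(108284, 359923651731)) = Rational(-13100888691656, 19178788870809)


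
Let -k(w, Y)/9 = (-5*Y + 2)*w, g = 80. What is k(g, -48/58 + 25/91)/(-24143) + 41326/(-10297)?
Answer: -362829258226/93722377567 ≈ -3.8713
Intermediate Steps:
k(w, Y) = -9*w*(2 - 5*Y) (k(w, Y) = -9*(-5*Y + 2)*w = -9*(2 - 5*Y)*w = -9*w*(2 - 5*Y))
k(g, -48/58 + 25/91)/(-24143) + 41326/(-10297) = (9*80*(-2 + 5*(-48/58 + 25/91)))/(-24143) + 41326/(-10297) = (9*80*(-2 + 5*(-48*1/58 + 25*(1/91))))*(-1/24143) + 41326*(-1/10297) = (9*80*(-2 + 5*(-24/29 + 25/91)))*(-1/24143) - 41326/10297 = (9*80*(-2 + 5*(-1459/2639)))*(-1/24143) - 41326/10297 = (9*80*(-2 - 7295/2639))*(-1/24143) - 41326/10297 = (9*80*(-12573/2639))*(-1/24143) - 41326/10297 = -9052560/2639*(-1/24143) - 41326/10297 = 9052560/63713377 - 41326/10297 = -362829258226/93722377567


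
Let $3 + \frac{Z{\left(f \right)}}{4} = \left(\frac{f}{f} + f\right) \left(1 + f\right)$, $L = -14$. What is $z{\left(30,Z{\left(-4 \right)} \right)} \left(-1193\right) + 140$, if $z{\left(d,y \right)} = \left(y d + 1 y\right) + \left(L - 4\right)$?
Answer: $-865978$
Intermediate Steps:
$Z{\left(f \right)} = -12 + 4 \left(1 + f\right)^{2}$ ($Z{\left(f \right)} = -12 + 4 \left(\frac{f}{f} + f\right) \left(1 + f\right) = -12 + 4 \left(1 + f\right) \left(1 + f\right) = -12 + 4 \left(1 + f\right)^{2}$)
$z{\left(d,y \right)} = -18 + y + d y$ ($z{\left(d,y \right)} = \left(y d + 1 y\right) - 18 = \left(d y + y\right) - 18 = \left(y + d y\right) - 18 = -18 + y + d y$)
$z{\left(30,Z{\left(-4 \right)} \right)} \left(-1193\right) + 140 = \left(-18 + \left(-8 + 4 \left(-4\right)^{2} + 8 \left(-4\right)\right) + 30 \left(-8 + 4 \left(-4\right)^{2} + 8 \left(-4\right)\right)\right) \left(-1193\right) + 140 = \left(-18 - -24 + 30 \left(-8 + 4 \cdot 16 - 32\right)\right) \left(-1193\right) + 140 = \left(-18 - -24 + 30 \left(-8 + 64 - 32\right)\right) \left(-1193\right) + 140 = \left(-18 + 24 + 30 \cdot 24\right) \left(-1193\right) + 140 = \left(-18 + 24 + 720\right) \left(-1193\right) + 140 = 726 \left(-1193\right) + 140 = -866118 + 140 = -865978$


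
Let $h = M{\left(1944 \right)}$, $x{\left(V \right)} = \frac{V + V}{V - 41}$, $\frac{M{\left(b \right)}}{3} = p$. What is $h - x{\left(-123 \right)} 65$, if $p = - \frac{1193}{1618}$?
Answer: $- \frac{80667}{809} \approx -99.712$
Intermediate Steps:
$p = - \frac{1193}{1618}$ ($p = \left(-1193\right) \frac{1}{1618} = - \frac{1193}{1618} \approx -0.73733$)
$M{\left(b \right)} = - \frac{3579}{1618}$ ($M{\left(b \right)} = 3 \left(- \frac{1193}{1618}\right) = - \frac{3579}{1618}$)
$x{\left(V \right)} = \frac{2 V}{-41 + V}$
$h = - \frac{3579}{1618} \approx -2.212$
$h - x{\left(-123 \right)} 65 = - \frac{3579}{1618} - 2 \left(-123\right) \frac{1}{-41 - 123} \cdot 65 = - \frac{3579}{1618} - 2 \left(-123\right) \frac{1}{-164} \cdot 65 = - \frac{3579}{1618} - 2 \left(-123\right) \left(- \frac{1}{164}\right) 65 = - \frac{3579}{1618} - \frac{3}{2} \cdot 65 = - \frac{3579}{1618} - \frac{195}{2} = - \frac{80667}{809}$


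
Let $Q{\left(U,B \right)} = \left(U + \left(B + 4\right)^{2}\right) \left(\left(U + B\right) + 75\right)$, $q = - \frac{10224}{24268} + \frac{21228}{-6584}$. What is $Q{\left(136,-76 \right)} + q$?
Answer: $\frac{7172111327655}{9986282} \approx 7.182 \cdot 10^{5}$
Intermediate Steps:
$q = - \frac{36404745}{9986282}$ ($q = \left(-10224\right) \frac{1}{24268} + 21228 \left(- \frac{1}{6584}\right) = - \frac{2556}{6067} - \frac{5307}{1646} = - \frac{36404745}{9986282} \approx -3.6455$)
$Q{\left(U,B \right)} = \left(U + \left(4 + B\right)^{2}\right) \left(75 + B + U\right)$ ($Q{\left(U,B \right)} = \left(U + \left(4 + B\right)^{2}\right) \left(\left(B + U\right) + 75\right) = \left(U + \left(4 + B\right)^{2}\right) \left(75 + B + U\right)$)
$Q{\left(136,-76 \right)} + q = \left(136^{2} + 75 \cdot 136 + 75 \left(4 - 76\right)^{2} - 10336 - 76 \left(4 - 76\right)^{2} + 136 \left(4 - 76\right)^{2}\right) - \frac{36404745}{9986282} = \left(18496 + 10200 + 75 \left(-72\right)^{2} - 10336 - 76 \left(-72\right)^{2} + 136 \left(-72\right)^{2}\right) - \frac{36404745}{9986282} = \left(18496 + 10200 + 75 \cdot 5184 - 10336 - 393984 + 136 \cdot 5184\right) - \frac{36404745}{9986282} = \left(18496 + 10200 + 388800 - 10336 - 393984 + 705024\right) - \frac{36404745}{9986282} = 718200 - \frac{36404745}{9986282} = \frac{7172111327655}{9986282}$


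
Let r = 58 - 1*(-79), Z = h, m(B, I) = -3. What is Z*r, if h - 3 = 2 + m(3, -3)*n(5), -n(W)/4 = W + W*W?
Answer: 50005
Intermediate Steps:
n(W) = -4*W - 4*W² (n(W) = -4*(W + W*W) = -4*(W + W²) = -4*W - 4*W²)
h = 365 (h = 3 + (2 - (-12)*5*(1 + 5)) = 3 + (2 - (-12)*5*6) = 3 + (2 - 3*(-120)) = 3 + (2 + 360) = 3 + 362 = 365)
Z = 365
r = 137 (r = 58 + 79 = 137)
Z*r = 365*137 = 50005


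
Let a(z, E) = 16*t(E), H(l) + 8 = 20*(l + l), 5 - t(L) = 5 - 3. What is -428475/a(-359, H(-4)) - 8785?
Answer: -283385/16 ≈ -17712.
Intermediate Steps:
t(L) = 3 (t(L) = 5 - (5 - 3) = 5 - 1*2 = 5 - 2 = 3)
H(l) = -8 + 40*l (H(l) = -8 + 20*(l + l) = -8 + 20*(2*l) = -8 + 40*l)
a(z, E) = 48 (a(z, E) = 16*3 = 48)
-428475/a(-359, H(-4)) - 8785 = -428475/48 - 8785 = -428475*1/48 - 8785 = -142825/16 - 8785 = -283385/16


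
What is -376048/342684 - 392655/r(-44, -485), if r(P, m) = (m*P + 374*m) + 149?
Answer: 979291247/720993609 ≈ 1.3583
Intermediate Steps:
r(P, m) = 149 + 374*m + P*m (r(P, m) = (P*m + 374*m) + 149 = (374*m + P*m) + 149 = 149 + 374*m + P*m)
-376048/342684 - 392655/r(-44, -485) = -376048/342684 - 392655/(149 + 374*(-485) - 44*(-485)) = -376048*1/342684 - 392655/(149 - 181390 + 21340) = -4948/4509 - 392655/(-159901) = -4948/4509 - 392655*(-1/159901) = -4948/4509 + 392655/159901 = 979291247/720993609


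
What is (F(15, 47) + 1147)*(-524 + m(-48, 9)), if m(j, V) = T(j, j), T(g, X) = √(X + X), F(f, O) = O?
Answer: -625656 + 4776*I*√6 ≈ -6.2566e+5 + 11699.0*I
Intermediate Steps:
T(g, X) = √2*√X (T(g, X) = √(2*X) = √2*√X)
m(j, V) = √2*√j
(F(15, 47) + 1147)*(-524 + m(-48, 9)) = (47 + 1147)*(-524 + √2*√(-48)) = 1194*(-524 + √2*(4*I*√3)) = 1194*(-524 + 4*I*√6) = -625656 + 4776*I*√6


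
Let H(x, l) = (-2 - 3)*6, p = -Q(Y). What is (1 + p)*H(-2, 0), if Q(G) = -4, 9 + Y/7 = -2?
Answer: -150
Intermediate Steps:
Y = -77 (Y = -63 + 7*(-2) = -63 - 14 = -77)
p = 4 (p = -1*(-4) = 4)
H(x, l) = -30 (H(x, l) = -5*6 = -30)
(1 + p)*H(-2, 0) = (1 + 4)*(-30) = 5*(-30) = -150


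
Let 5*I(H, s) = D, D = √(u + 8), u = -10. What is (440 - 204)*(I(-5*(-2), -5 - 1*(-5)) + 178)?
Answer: 42008 + 236*I*√2/5 ≈ 42008.0 + 66.751*I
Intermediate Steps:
D = I*√2 (D = √(-10 + 8) = √(-2) = I*√2 ≈ 1.4142*I)
I(H, s) = I*√2/5 (I(H, s) = (I*√2)/5 = I*√2/5)
(440 - 204)*(I(-5*(-2), -5 - 1*(-5)) + 178) = (440 - 204)*(I*√2/5 + 178) = 236*(178 + I*√2/5) = 42008 + 236*I*√2/5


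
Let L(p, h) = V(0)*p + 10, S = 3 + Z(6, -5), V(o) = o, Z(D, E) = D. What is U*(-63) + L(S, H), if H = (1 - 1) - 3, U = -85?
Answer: 5365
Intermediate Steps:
H = -3 (H = 0 - 3 = -3)
S = 9 (S = 3 + 6 = 9)
L(p, h) = 10 (L(p, h) = 0*p + 10 = 0 + 10 = 10)
U*(-63) + L(S, H) = -85*(-63) + 10 = 5355 + 10 = 5365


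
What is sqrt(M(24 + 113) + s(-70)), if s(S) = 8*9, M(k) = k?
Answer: sqrt(209) ≈ 14.457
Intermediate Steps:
s(S) = 72
sqrt(M(24 + 113) + s(-70)) = sqrt((24 + 113) + 72) = sqrt(137 + 72) = sqrt(209)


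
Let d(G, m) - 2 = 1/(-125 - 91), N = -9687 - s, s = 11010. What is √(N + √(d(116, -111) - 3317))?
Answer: √(-745092 + I*√4296246)/6 ≈ 0.2001 + 143.86*I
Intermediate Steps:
N = -20697 (N = -9687 - 1*11010 = -9687 - 11010 = -20697)
d(G, m) = 431/216 (d(G, m) = 2 + 1/(-125 - 91) = 2 + 1/(-216) = 2 - 1/216 = 431/216)
√(N + √(d(116, -111) - 3317)) = √(-20697 + √(431/216 - 3317)) = √(-20697 + √(-716041/216)) = √(-20697 + I*√4296246/36)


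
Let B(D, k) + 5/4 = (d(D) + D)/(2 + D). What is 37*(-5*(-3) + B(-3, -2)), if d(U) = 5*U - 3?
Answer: 5143/4 ≈ 1285.8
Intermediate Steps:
d(U) = -3 + 5*U
B(D, k) = -5/4 + (-3 + 6*D)/(2 + D) (B(D, k) = -5/4 + ((-3 + 5*D) + D)/(2 + D) = -5/4 + (-3 + 6*D)/(2 + D))
37*(-5*(-3) + B(-3, -2)) = 37*(-5*(-3) + (-22 + 19*(-3))/(4*(2 - 3))) = 37*(15 + (¼)*(-22 - 57)/(-1)) = 37*(15 + (¼)*(-1)*(-79)) = 37*(15 + 79/4) = 37*(139/4) = 5143/4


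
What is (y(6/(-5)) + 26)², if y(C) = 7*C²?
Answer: 813604/625 ≈ 1301.8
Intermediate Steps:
(y(6/(-5)) + 26)² = (7*(6/(-5))² + 26)² = (7*(6*(-⅕))² + 26)² = (7*(-6/5)² + 26)² = (7*(36/25) + 26)² = (252/25 + 26)² = (902/25)² = 813604/625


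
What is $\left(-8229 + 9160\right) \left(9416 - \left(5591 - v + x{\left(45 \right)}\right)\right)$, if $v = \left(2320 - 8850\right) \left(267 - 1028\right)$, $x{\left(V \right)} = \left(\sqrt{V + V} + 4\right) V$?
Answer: $4629839725 - 125685 \sqrt{10} \approx 4.6294 \cdot 10^{9}$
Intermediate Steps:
$x{\left(V \right)} = V \left(4 + \sqrt{2} \sqrt{V}\right)$ ($x{\left(V \right)} = \left(\sqrt{2 V} + 4\right) V = \left(\sqrt{2} \sqrt{V} + 4\right) V = \left(4 + \sqrt{2} \sqrt{V}\right) V = V \left(4 + \sqrt{2} \sqrt{V}\right)$)
$v = 4969330$ ($v = \left(-6530\right) \left(-761\right) = 4969330$)
$\left(-8229 + 9160\right) \left(9416 - \left(5591 - v + x{\left(45 \right)}\right)\right) = \left(-8229 + 9160\right) \left(9416 - \left(-4963739 + 180 + \sqrt{2} \cdot 45^{\frac{3}{2}}\right)\right) = 931 \left(9416 + \left(4969330 - \left(\left(180 + \sqrt{2} \cdot 135 \sqrt{5}\right) + 5591\right)\right)\right) = 931 \left(9416 + \left(4969330 - \left(\left(180 + 135 \sqrt{10}\right) + 5591\right)\right)\right) = 931 \left(9416 + \left(4969330 - \left(5771 + 135 \sqrt{10}\right)\right)\right) = 931 \left(9416 + \left(4963559 - 135 \sqrt{10}\right)\right) = 931 \left(4972975 - 135 \sqrt{10}\right) = 4629839725 - 125685 \sqrt{10}$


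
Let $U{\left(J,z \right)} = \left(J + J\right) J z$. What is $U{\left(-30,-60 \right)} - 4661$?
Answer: $-112661$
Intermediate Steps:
$U{\left(J,z \right)} = 2 z J^{2}$ ($U{\left(J,z \right)} = 2 J J z = 2 z J^{2}$)
$U{\left(-30,-60 \right)} - 4661 = 2 \left(-60\right) \left(-30\right)^{2} - 4661 = 2 \left(-60\right) 900 - 4661 = -108000 - 4661 = -112661$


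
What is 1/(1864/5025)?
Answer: 5025/1864 ≈ 2.6958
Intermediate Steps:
1/(1864/5025) = 5025/1864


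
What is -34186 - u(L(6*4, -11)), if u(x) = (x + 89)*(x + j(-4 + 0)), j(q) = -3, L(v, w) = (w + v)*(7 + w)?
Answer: -32151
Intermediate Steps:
L(v, w) = (7 + w)*(v + w) (L(v, w) = (v + w)*(7 + w) = (7 + w)*(v + w))
u(x) = (-3 + x)*(89 + x) (u(x) = (x + 89)*(x - 3) = (89 + x)*(-3 + x) = (-3 + x)*(89 + x))
-34186 - u(L(6*4, -11)) = -34186 - (-267 + ((-11)² + 7*(6*4) + 7*(-11) + (6*4)*(-11))² + 86*((-11)² + 7*(6*4) + 7*(-11) + (6*4)*(-11))) = -34186 - (-267 + (121 + 7*24 - 77 + 24*(-11))² + 86*(121 + 7*24 - 77 + 24*(-11))) = -34186 - (-267 + (121 + 168 - 77 - 264)² + 86*(121 + 168 - 77 - 264)) = -34186 - (-267 + (-52)² + 86*(-52)) = -34186 - (-267 + 2704 - 4472) = -34186 - 1*(-2035) = -34186 + 2035 = -32151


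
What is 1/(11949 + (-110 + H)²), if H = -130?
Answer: 1/69549 ≈ 1.4378e-5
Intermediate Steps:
1/(11949 + (-110 + H)²) = 1/(11949 + (-110 - 130)²) = 1/(11949 + (-240)²) = 1/(11949 + 57600) = 1/69549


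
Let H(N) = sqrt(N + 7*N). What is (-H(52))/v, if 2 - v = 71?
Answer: 4*sqrt(26)/69 ≈ 0.29560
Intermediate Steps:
H(N) = 2*sqrt(2)*sqrt(N) (H(N) = sqrt(8*N) = 2*sqrt(2)*sqrt(N))
v = -69 (v = 2 - 1*71 = 2 - 71 = -69)
(-H(52))/v = -2*sqrt(2)*sqrt(52)/(-69) = -2*sqrt(2)*2*sqrt(13)*(-1/69) = -4*sqrt(26)*(-1/69) = 4*sqrt(26)/69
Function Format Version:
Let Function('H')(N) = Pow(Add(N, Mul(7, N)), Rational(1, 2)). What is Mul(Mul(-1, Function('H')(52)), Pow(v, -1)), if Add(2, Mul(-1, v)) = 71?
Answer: Mul(Rational(4, 69), Pow(26, Rational(1, 2))) ≈ 0.29560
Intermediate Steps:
Function('H')(N) = Mul(2, Pow(2, Rational(1, 2)), Pow(N, Rational(1, 2))) (Function('H')(N) = Pow(Mul(8, N), Rational(1, 2)) = Mul(2, Pow(2, Rational(1, 2)), Pow(N, Rational(1, 2))))
v = -69 (v = Add(2, Mul(-1, 71)) = Add(2, -71) = -69)
Mul(Mul(-1, Function('H')(52)), Pow(v, -1)) = Mul(Mul(-1, Mul(2, Pow(2, Rational(1, 2)), Pow(52, Rational(1, 2)))), Pow(-69, -1)) = Mul(Mul(-1, Mul(2, Pow(2, Rational(1, 2)), Mul(2, Pow(13, Rational(1, 2))))), Rational(-1, 69)) = Mul(Mul(-1, Mul(4, Pow(26, Rational(1, 2)))), Rational(-1, 69)) = Mul(Mul(-4, Pow(26, Rational(1, 2))), Rational(-1, 69)) = Mul(Rational(4, 69), Pow(26, Rational(1, 2)))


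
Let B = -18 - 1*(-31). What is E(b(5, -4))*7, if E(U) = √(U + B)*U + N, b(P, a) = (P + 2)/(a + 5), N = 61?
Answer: 427 + 98*√5 ≈ 646.13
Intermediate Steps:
B = 13 (B = -18 + 31 = 13)
b(P, a) = (2 + P)/(5 + a)
E(U) = 61 + U*√(13 + U) (E(U) = √(U + 13)*U + 61 = √(13 + U)*U + 61 = U*√(13 + U) + 61 = 61 + U*√(13 + U))
E(b(5, -4))*7 = (61 + ((2 + 5)/(5 - 4))*√(13 + (2 + 5)/(5 - 4)))*7 = (61 + (7/1)*√(13 + 7/1))*7 = (61 + (1*7)*√(13 + 1*7))*7 = (61 + 7*√(13 + 7))*7 = (61 + 7*√20)*7 = (61 + 7*(2*√5))*7 = (61 + 14*√5)*7 = 427 + 98*√5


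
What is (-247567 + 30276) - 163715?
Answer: -381006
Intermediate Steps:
(-247567 + 30276) - 163715 = -217291 - 163715 = -381006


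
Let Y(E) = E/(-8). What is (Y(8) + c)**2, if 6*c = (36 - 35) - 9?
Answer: 49/9 ≈ 5.4444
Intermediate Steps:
Y(E) = -E/8 (Y(E) = E*(-1/8) = -E/8)
c = -4/3 (c = ((36 - 35) - 9)/6 = (1 - 9)/6 = (1/6)*(-8) = -4/3 ≈ -1.3333)
(Y(8) + c)**2 = (-1/8*8 - 4/3)**2 = (-1 - 4/3)**2 = (-7/3)**2 = 49/9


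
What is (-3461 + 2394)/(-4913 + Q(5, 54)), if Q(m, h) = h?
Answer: 1067/4859 ≈ 0.21959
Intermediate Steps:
(-3461 + 2394)/(-4913 + Q(5, 54)) = (-3461 + 2394)/(-4913 + 54) = -1067/(-4859) = -1067*(-1/4859) = 1067/4859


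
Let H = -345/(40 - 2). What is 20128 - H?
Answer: 765209/38 ≈ 20137.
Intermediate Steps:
H = -345/38 ≈ -9.0789
20128 - H = 20128 - 1*(-345/38) = 20128 + 345/38 = 765209/38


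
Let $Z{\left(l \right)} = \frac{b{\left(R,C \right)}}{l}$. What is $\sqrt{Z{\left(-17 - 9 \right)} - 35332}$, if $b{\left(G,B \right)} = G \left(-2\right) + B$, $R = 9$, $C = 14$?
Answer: $\frac{i \sqrt{5971082}}{13} \approx 187.97 i$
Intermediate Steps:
$b{\left(G,B \right)} = B - 2 G$ ($b{\left(G,B \right)} = - 2 G + B = B - 2 G$)
$Z{\left(l \right)} = - \frac{4}{l}$ ($Z{\left(l \right)} = \frac{14 - 18}{l} = - \frac{4}{l}$)
$\sqrt{Z{\left(-17 - 9 \right)} - 35332} = \sqrt{- \frac{4}{-17 - 9} - 35332} = \sqrt{- \frac{4}{-26} - 35332} = \sqrt{\left(-4\right) \left(- \frac{1}{26}\right) - 35332} = \sqrt{\frac{2}{13} - 35332} = \sqrt{- \frac{459314}{13}} = \frac{i \sqrt{5971082}}{13}$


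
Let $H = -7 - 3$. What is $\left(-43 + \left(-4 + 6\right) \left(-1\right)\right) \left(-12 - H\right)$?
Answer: $90$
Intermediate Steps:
$H = -10$
$\left(-43 + \left(-4 + 6\right) \left(-1\right)\right) \left(-12 - H\right) = \left(-43 + \left(-4 + 6\right) \left(-1\right)\right) \left(-12 - -10\right) = \left(-43 + 2 \left(-1\right)\right) \left(-12 + 10\right) = \left(-43 - 2\right) \left(-2\right) = \left(-45\right) \left(-2\right) = 90$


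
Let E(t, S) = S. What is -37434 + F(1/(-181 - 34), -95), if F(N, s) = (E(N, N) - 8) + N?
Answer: -8050032/215 ≈ -37442.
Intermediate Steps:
F(N, s) = -8 + 2*N (F(N, s) = (N - 8) + N = (-8 + N) + N = -8 + 2*N)
-37434 + F(1/(-181 - 34), -95) = -37434 + (-8 + 2/(-181 - 34)) = -37434 + (-8 + 2/(-215)) = -37434 + (-8 + 2*(-1/215)) = -37434 + (-8 - 2/215) = -37434 - 1722/215 = -8050032/215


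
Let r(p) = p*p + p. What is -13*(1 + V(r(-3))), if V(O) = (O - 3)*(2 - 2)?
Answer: -13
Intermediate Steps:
r(p) = p + p² (r(p) = p² + p = p + p²)
V(O) = 0 (V(O) = (-3 + O)*0 = 0)
-13*(1 + V(r(-3))) = -13*(1 + 0) = -13*1 = -13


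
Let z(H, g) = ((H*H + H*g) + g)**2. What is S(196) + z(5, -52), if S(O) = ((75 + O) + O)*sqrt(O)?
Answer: 88907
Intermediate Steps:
z(H, g) = (g + H**2 + H*g)**2 (z(H, g) = ((H**2 + H*g) + g)**2 = (g + H**2 + H*g)**2)
S(O) = sqrt(O)*(75 + 2*O) (S(O) = (75 + 2*O)*sqrt(O) = sqrt(O)*(75 + 2*O))
S(196) + z(5, -52) = sqrt(196)*(75 + 2*196) + (-52 + 5**2 + 5*(-52))**2 = 14*(75 + 392) + (-52 + 25 - 260)**2 = 14*467 + (-287)**2 = 6538 + 82369 = 88907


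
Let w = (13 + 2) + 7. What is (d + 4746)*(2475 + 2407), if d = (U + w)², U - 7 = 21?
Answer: 35374972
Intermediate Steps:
U = 28 (U = 7 + 21 = 28)
w = 22 (w = 15 + 7 = 22)
d = 2500 (d = (28 + 22)² = 50² = 2500)
(d + 4746)*(2475 + 2407) = (2500 + 4746)*(2475 + 2407) = 7246*4882 = 35374972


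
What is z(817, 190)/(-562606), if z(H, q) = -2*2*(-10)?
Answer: -20/281303 ≈ -7.1098e-5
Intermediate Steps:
z(H, q) = 40 (z(H, q) = -4*(-10) = 40)
z(817, 190)/(-562606) = 40/(-562606) = 40*(-1/562606) = -20/281303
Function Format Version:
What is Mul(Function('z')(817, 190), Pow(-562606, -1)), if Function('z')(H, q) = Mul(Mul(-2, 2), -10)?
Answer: Rational(-20, 281303) ≈ -7.1098e-5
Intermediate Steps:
Function('z')(H, q) = 40 (Function('z')(H, q) = Mul(-4, -10) = 40)
Mul(Function('z')(817, 190), Pow(-562606, -1)) = Mul(40, Pow(-562606, -1)) = Mul(40, Rational(-1, 562606)) = Rational(-20, 281303)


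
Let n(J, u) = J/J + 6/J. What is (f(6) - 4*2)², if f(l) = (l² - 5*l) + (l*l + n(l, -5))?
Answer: 1296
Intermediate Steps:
n(J, u) = 1 + 6/J
f(l) = -5*l + 2*l² + (6 + l)/l (f(l) = (l² - 5*l) + (l*l + (6 + l)/l) = (l² - 5*l) + (l² + (6 + l)/l) = -5*l + 2*l² + (6 + l)/l)
(f(6) - 4*2)² = ((6 + 6 + 6²*(-5 + 2*6))/6 - 4*2)² = ((6 + 6 + 36*(-5 + 12))/6 - 8)² = ((6 + 6 + 36*7)/6 - 8)² = ((6 + 6 + 252)/6 - 8)² = ((⅙)*264 - 8)² = (44 - 8)² = 36² = 1296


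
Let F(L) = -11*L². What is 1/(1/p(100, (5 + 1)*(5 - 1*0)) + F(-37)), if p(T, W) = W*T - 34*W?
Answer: -1980/29816819 ≈ -6.6406e-5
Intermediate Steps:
p(T, W) = -34*W + T*W (p(T, W) = T*W - 34*W = -34*W + T*W)
1/(1/p(100, (5 + 1)*(5 - 1*0)) + F(-37)) = 1/(1/(((5 + 1)*(5 - 1*0))*(-34 + 100)) - 11*(-37)²) = 1/(1/((6*(5 + 0))*66) - 11*1369) = 1/(1/((6*5)*66) - 15059) = 1/(1/(30*66) - 15059) = 1/(1/1980 - 15059) = 1/(-29816819/1980) = -1980/29816819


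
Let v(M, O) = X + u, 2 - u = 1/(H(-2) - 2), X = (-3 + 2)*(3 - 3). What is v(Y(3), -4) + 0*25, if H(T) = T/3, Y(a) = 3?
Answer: 19/8 ≈ 2.3750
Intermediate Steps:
H(T) = T/3 (H(T) = T*(⅓) = T/3)
X = 0 (X = -1*0 = 0)
u = 19/8 (u = 2 - 1/((⅓)*(-2) - 2) = 2 - 1/(-⅔ - 2) = 2 - 1/(-8/3) = 2 - 1*(-3/8) = 2 + 3/8 = 19/8 ≈ 2.3750)
v(M, O) = 19/8 (v(M, O) = 0 + 19/8 = 19/8)
v(Y(3), -4) + 0*25 = 19/8 + 0*25 = 19/8 + 0 = 19/8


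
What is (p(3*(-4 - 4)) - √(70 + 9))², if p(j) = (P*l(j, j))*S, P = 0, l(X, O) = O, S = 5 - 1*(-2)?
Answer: 79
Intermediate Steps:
S = 7 (S = 5 + 2 = 7)
p(j) = 0 (p(j) = (0*j)*7 = 0*7 = 0)
(p(3*(-4 - 4)) - √(70 + 9))² = (0 - √(70 + 9))² = (0 - √79)² = (-√79)² = 79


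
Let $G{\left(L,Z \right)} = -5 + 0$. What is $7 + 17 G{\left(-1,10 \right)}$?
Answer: $-78$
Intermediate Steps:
$G{\left(L,Z \right)} = -5$
$7 + 17 G{\left(-1,10 \right)} = 7 + 17 \left(-5\right) = 7 - 85 = -78$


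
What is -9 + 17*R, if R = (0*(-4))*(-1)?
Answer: -9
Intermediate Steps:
R = 0 (R = 0*(-1) = 0)
-9 + 17*R = -9 + 17*0 = -9 + 0 = -9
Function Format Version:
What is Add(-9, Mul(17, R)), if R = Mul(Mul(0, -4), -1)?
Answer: -9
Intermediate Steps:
R = 0 (R = Mul(0, -1) = 0)
Add(-9, Mul(17, R)) = Add(-9, Mul(17, 0)) = Add(-9, 0) = -9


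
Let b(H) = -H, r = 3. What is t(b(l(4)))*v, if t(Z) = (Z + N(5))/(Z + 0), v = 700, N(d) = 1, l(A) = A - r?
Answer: 0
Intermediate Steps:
l(A) = -3 + A (l(A) = A - 1*3 = A - 3 = -3 + A)
t(Z) = (1 + Z)/Z (t(Z) = (Z + 1)/(Z + 0) = (1 + Z)/Z)
t(b(l(4)))*v = ((1 - (-3 + 4))/((-(-3 + 4))))*700 = ((1 - 1*1)/((-1*1)))*700 = ((1 - 1)/(-1))*700 = -1*0*700 = 0*700 = 0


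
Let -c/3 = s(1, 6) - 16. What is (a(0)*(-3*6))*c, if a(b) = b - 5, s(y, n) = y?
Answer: 4050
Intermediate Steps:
a(b) = -5 + b
c = 45 (c = -3*(1 - 16) = -3*(-15) = 45)
(a(0)*(-3*6))*c = ((-5 + 0)*(-3*6))*45 = -5*(-18)*45 = 90*45 = 4050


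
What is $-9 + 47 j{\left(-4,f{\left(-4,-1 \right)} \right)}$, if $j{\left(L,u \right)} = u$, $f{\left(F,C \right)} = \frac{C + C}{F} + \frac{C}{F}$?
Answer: $\frac{105}{4} \approx 26.25$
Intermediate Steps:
$f{\left(F,C \right)} = \frac{3 C}{F}$ ($f{\left(F,C \right)} = \frac{2 C}{F} + \frac{C}{F} = \frac{3 C}{F}$)
$-9 + 47 j{\left(-4,f{\left(-4,-1 \right)} \right)} = -9 + 47 \cdot 3 \left(-1\right) \frac{1}{-4} = -9 + 47 \cdot 3 \left(-1\right) \left(- \frac{1}{4}\right) = -9 + 47 \cdot \frac{3}{4} = -9 + \frac{141}{4} = \frac{105}{4}$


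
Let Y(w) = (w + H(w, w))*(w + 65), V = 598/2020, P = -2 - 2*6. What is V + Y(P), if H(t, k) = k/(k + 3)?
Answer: -7208111/11110 ≈ -648.79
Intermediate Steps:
P = -14 (P = -2 - 12 = -14)
V = 299/1010 (V = 598*(1/2020) = 299/1010 ≈ 0.29604)
H(t, k) = k/(3 + k)
Y(w) = (65 + w)*(w + w/(3 + w)) (Y(w) = (w + w/(3 + w))*(w + 65) = (w + w/(3 + w))*(65 + w) = (65 + w)*(w + w/(3 + w)))
V + Y(P) = 299/1010 - 14*(260 + (-14)**2 + 69*(-14))/(3 - 14) = 299/1010 - 14*(260 + 196 - 966)/(-11) = 299/1010 - 14*(-1/11)*(-510) = 299/1010 - 7140/11 = -7208111/11110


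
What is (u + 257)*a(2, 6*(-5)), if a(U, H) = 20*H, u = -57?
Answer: -120000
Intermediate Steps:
(u + 257)*a(2, 6*(-5)) = (-57 + 257)*(20*(6*(-5))) = 200*(20*(-30)) = 200*(-600) = -120000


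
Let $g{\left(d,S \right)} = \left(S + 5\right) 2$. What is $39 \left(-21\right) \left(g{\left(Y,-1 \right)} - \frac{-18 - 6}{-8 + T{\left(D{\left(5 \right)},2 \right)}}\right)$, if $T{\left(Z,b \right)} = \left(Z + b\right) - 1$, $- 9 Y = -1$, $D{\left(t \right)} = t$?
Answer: $3276$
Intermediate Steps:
$Y = \frac{1}{9}$ ($Y = \left(- \frac{1}{9}\right) \left(-1\right) = \frac{1}{9} \approx 0.11111$)
$T{\left(Z,b \right)} = -1 + Z + b$
$g{\left(d,S \right)} = 10 + 2 S$ ($g{\left(d,S \right)} = \left(5 + S\right) 2 = 10 + 2 S$)
$39 \left(-21\right) \left(g{\left(Y,-1 \right)} - \frac{-18 - 6}{-8 + T{\left(D{\left(5 \right)},2 \right)}}\right) = 39 \left(-21\right) \left(\left(10 + 2 \left(-1\right)\right) - \frac{-18 - 6}{-8 + \left(-1 + 5 + 2\right)}\right) = - 819 \left(\left(10 - 2\right) - - \frac{24}{-8 + 6}\right) = - 819 \left(8 - - \frac{24}{-2}\right) = - 819 \left(8 - \left(-24\right) \left(- \frac{1}{2}\right)\right) = - 819 \left(8 - 12\right) = \left(-819\right) \left(-4\right) = 3276$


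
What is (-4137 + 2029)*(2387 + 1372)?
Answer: -7923972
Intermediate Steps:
(-4137 + 2029)*(2387 + 1372) = -2108*3759 = -7923972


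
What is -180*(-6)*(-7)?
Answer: -7560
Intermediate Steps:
-180*(-6)*(-7) = -30*(-36)*(-7) = 1080*(-7) = -7560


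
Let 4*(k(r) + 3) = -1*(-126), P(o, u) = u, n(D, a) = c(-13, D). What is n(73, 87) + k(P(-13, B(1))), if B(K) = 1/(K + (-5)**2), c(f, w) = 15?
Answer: 87/2 ≈ 43.500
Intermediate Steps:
n(D, a) = 15
B(K) = 1/(25 + K) (B(K) = 1/(K + 25) = 1/(25 + K))
k(r) = 57/2 (k(r) = -3 + (-1*(-126))/4 = -3 + (1/4)*126 = -3 + 63/2 = 57/2)
n(73, 87) + k(P(-13, B(1))) = 15 + 57/2 = 87/2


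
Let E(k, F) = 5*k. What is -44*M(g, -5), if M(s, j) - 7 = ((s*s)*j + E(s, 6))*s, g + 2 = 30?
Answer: 4656652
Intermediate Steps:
g = 28 (g = -2 + 30 = 28)
M(s, j) = 7 + s*(5*s + j*s**2) (M(s, j) = 7 + ((s*s)*j + 5*s)*s = 7 + (s**2*j + 5*s)*s = 7 + (j*s**2 + 5*s)*s = 7 + (5*s + j*s**2)*s = 7 + s*(5*s + j*s**2))
-44*M(g, -5) = -44*(7 + 5*28**2 - 5*28**3) = -44*(7 + 5*784 - 5*21952) = -44*(7 + 3920 - 109760) = -44*(-105833) = 4656652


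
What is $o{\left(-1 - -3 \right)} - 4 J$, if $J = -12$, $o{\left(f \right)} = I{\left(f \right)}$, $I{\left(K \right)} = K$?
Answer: $50$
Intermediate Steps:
$o{\left(f \right)} = f$
$o{\left(-1 - -3 \right)} - 4 J = \left(-1 - -3\right) - -48 = \left(-1 + 3\right) + 48 = 2 + 48 = 50$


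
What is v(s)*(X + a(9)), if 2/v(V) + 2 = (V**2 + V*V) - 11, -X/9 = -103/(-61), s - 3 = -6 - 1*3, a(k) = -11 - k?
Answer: -4294/3599 ≈ -1.1931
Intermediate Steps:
s = -6 (s = 3 + (-6 - 1*3) = 3 + (-6 - 3) = 3 - 9 = -6)
X = -927/61 (X = -(-927)/(-61) = -(-927)*(-1)/61 = -9*103/61 = -927/61 ≈ -15.197)
v(V) = 2/(-13 + 2*V**2) (v(V) = 2/(-2 + ((V**2 + V*V) - 11)) = 2/(-2 + ((V**2 + V**2) - 11)) = 2/(-2 + (2*V**2 - 11)) = 2/(-2 + (-11 + 2*V**2)) = 2/(-13 + 2*V**2))
v(s)*(X + a(9)) = (2/(-13 + 2*(-6)**2))*(-927/61 + (-11 - 1*9)) = (2/(-13 + 2*36))*(-927/61 + (-11 - 9)) = (2/(-13 + 72))*(-927/61 - 20) = (2/59)*(-2147/61) = -4294/3599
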